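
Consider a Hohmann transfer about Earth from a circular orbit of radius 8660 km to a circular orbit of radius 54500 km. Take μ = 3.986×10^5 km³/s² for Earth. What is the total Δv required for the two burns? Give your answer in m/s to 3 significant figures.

The Hohmann ellipse has a_t = (r₁ + r₂)/2 = 31580 km.
Circular speed at r₁: v₁ = √(μ/r₁) = √(3.986×10^5/8660) = 6.7844 km/s.
Transfer-orbit speed at r₁ (vis-viva): v_p = √[μ(2/r₁ − 1/a_t)] = 8.9125 km/s.
First burn Δv₁ = |v_p − v₁| = 2.128 km/s.
At r₂, v₂ = √(μ/r₂) = 2.704 km/s.
Transfer-orbit speed at r₂: v_a = √[μ(2/r₂ − 1/a_t)] = 1.416 km/s.
Second burn Δv₂ = |v₂ − v_a| = 1.288 km/s.
Total Δv = Δv₁ + Δv₂ = 3.416 km/s.

Δv = 3420 m/s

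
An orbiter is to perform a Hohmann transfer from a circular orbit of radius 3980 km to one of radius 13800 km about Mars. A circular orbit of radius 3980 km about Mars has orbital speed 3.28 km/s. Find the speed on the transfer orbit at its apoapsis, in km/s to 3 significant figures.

v = 1.18 km/s

From the circular-orbit relation v² = μ/r at r = 3980 km: μ = v²r = (3.28)² × 3980 = 42818.4 km³/s².
The Hohmann ellipse has a_t = (r₁ + r₂)/2 = 8890 km.
The apoapsis of the transfer ellipse is at r = 13800 km.
From the vis-viva equation, v = √[μ(2/r − 1/a_t)] = 1.179 km/s.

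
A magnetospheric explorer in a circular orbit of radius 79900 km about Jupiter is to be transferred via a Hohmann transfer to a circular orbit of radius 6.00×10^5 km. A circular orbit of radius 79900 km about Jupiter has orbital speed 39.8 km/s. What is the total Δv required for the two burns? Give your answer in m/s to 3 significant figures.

Δv = 20600 m/s

From the circular-orbit relation v² = μ/r at r = 79900 km: μ = v²r = (39.8)² × 79900 = 1.26565×10^8 km³/s².
Semi-major axis of the transfer orbit: a_t = (79900 + 6.000×10^5)/2 = 3.3995×10^5 km.
At r₁ the circular-orbit speed is v₁ = √(μ/r₁) = 39.80 km/s.
On the transfer ellipse at r₁, vis-viva gives v_p = √[μ(2/r₁ − 1/a_t)] = 52.88 km/s.
First burn Δv₁ = |v_p − v₁| = 13.08 km/s.
At r₂, v₂ = √(μ/r₂) = 14.524 km/s.
Transfer-orbit speed at r₂: v_a = √[μ(2/r₂ − 1/a_t)] = 7.0412 km/s.
Second burn Δv₂ = |v₂ − v_a| = 7.483 km/s.
Δv = Δv₁ + Δv₂ = 13.08 + 7.483 = 20.56 km/s.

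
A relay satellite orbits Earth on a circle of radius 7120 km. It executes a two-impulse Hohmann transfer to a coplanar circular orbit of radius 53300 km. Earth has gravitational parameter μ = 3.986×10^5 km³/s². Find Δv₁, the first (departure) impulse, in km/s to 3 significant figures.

Transfer-ellipse semi-major axis a_t = (r₁ + r₂)/2 = (7120 + 53300)/2 = 30210 km.
Circular speed at r = 7120 km: v_c = √(μ/r) = 7.482 km/s.
Vis-viva on the transfer ellipse at r = 7120 km gives v_t = √[μ(2/r − 1/a_t)] = 9.938 km/s.
Δv₁ = |v_t − v_c| = |9.938 − 7.482| = 2.456 km/s.

Δv₁ = 2.46 km/s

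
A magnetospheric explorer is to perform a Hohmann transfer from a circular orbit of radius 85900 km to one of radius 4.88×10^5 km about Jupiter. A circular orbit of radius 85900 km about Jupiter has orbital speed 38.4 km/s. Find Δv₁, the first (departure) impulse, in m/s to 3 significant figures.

From the circular-orbit relation v² = μ/r at r = 85900 km: μ = v²r = (38.4)² × 85900 = 1.26665×10^8 km³/s².
Semi-major axis of the transfer orbit: a_t = (85900 + 4.880×10^5)/2 = 2.8695×10^5 km.
On the circular orbit at r = 85900 km, v_c = √(μ/r) = 38.40 km/s.
Transfer-orbit speed at the same r (vis-viva, a = a_t): v_t = √[μ(2/r − 1/a_t)] = 50.08 km/s.
Δv₁ = |v_t − v_c| = |50.08 − 38.40| = 11.68 km/s.

Δv₁ = 11700 m/s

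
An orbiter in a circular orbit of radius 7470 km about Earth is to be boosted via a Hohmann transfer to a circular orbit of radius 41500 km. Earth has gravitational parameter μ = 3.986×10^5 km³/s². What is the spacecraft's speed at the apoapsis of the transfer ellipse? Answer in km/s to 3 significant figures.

Semi-major axis of the transfer orbit: a_t = (7470 + 41500)/2 = 24485 km.
At apoapsis, r = 41500 km.
Vis-viva: v = √[μ(2/r − 1/a_t)] = √[3.986×10^5 × (2/41500 − 1/24485)] = 1.712 km/s.

v = 1.71 km/s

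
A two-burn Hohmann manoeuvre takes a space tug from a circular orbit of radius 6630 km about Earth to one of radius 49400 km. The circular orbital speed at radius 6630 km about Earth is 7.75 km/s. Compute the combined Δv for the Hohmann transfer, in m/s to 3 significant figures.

From the circular-orbit relation v² = μ/r at r = 6630 km: μ = v²r = (7.75)² × 6630 = 3.98214×10^5 km³/s².
The Hohmann ellipse has a_t = (r₁ + r₂)/2 = 28015 km.
Circular speed at r₁: v₁ = √(μ/r₁) = √(3.98214×10^5/6630) = 7.7500 km/s.
On the transfer ellipse at r₁, v² = μ(2/r − 1/a) gives v_p = √[μ(2/r₁ − 1/a_t)] = 10.291 km/s.
First burn Δv₁ = |v_p − v₁| = 2.541 km/s.
Circular speed at r₂: v₂ = √(μ/r₂) = 2.839 km/s.
Transfer-orbit speed at r₂: v_a = √[μ(2/r₂ − 1/a_t)] = 1.381 km/s.
Second burn Δv₂ = |v₂ − v_a| = 1.458 km/s.
Total Δv = Δv₁ + Δv₂ = 3.999 km/s.

Δv = 4000 m/s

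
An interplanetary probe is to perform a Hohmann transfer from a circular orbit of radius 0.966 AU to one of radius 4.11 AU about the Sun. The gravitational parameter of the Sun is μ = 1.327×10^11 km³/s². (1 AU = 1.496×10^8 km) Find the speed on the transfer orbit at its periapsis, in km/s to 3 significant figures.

In km: r₁ = 0.966 × 1.496×10^8 = 1.445136×10^8 km; r₂ = 4.11 × 1.496×10^8 = 6.14856×10^8 km.
The Hohmann ellipse has a_t = (r₁ + r₂)/2 = 3.796848×10^8 km.
The periapsis of the transfer ellipse is at r = 1.445136×10^8 km.
Vis-viva: v = √[μ(2/r − 1/a_t)] = √[1.327×10^11 × (2/1.445136×10^8 − 1/3.796848×10^8)] = 38.56 km/s.

v = 38.6 km/s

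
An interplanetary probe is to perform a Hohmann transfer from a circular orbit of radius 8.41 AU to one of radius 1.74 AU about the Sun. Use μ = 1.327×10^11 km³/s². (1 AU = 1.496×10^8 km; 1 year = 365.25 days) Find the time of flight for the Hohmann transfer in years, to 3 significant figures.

t = 5.72 years

In km: r₁ = 8.41 × 1.496×10^8 = 1.258136×10^9 km; r₂ = 1.74 × 1.496×10^8 = 2.60304×10^8 km.
Semi-major axis of the transfer orbit: a_t = (1.258136×10^9 + 2.60304×10^8)/2 = 7.5922×10^8 km.
By Kepler's third law the transfer-orbit period is T = 2π√(a_t³/μ), so t = T/2 = 1.804×10^8 s.
Converting: 1.804×10^8 s ÷ 3.15576×10^7 s/year (365.25 × 86400) = 5.72 years.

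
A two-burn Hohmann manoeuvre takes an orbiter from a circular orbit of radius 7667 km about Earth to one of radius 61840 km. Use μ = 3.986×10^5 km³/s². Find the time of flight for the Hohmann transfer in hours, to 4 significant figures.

Transfer-ellipse semi-major axis a_t = (r₁ + r₂)/2 = (7667 + 61840)/2 = 34753.5 km.
Transfer time t = π√(a_t³/μ) = π√((34753.5)³ / 3.986×10^5) = 32239 s.
Converting: 32239 s ÷ 3600 s/hour = 8.955 hours.

t = 8.955 hours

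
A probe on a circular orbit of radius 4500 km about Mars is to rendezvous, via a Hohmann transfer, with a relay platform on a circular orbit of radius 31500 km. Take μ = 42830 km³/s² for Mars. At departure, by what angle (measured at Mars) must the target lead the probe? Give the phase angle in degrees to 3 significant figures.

The Hohmann ellipse has a_t = (r₁ + r₂)/2 = 18000 km.
Transfer time t = π√(a_t³/μ) = 36660 s.
Target angular speed ω₂ = √(μ/r₂³) = 3.702×10^-5 rad/s.
Angle swept by the target during transfer: ω₂·t = 1.357 rad = 77.75°.
The probe traverses 180° on the transfer ellipse, so the target must lead by 180° − 77.75° = 102°.

φ = 102°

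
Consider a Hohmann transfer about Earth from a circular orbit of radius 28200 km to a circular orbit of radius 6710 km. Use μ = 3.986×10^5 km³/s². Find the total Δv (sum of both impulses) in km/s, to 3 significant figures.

Transfer-ellipse semi-major axis a_t = (r₁ + r₂)/2 = (28200 + 6710)/2 = 17455 km.
At r₁ the circular-orbit speed is v₁ = √(μ/r₁) = 3.760 km/s.
On the transfer ellipse at r₁, v² = μ(2/r − 1/a) gives v_a = √[μ(2/r₁ − 1/a_t)] = 2.331 km/s.
First burn Δv₁ = |v_a − v₁| = 1.429 km/s.
Circular speed at r₂: v₂ = √(μ/r₂) = 7.7074 km/s.
Transfer-orbit speed at r₂: v_p = √[μ(2/r₂ − 1/a_t)] = 9.7965 km/s.
Second burn Δv₂ = |v₂ − v_p| = 2.089 km/s.
Total Δv = Δv₁ + Δv₂ = 3.518 km/s.

Δv = 3.52 km/s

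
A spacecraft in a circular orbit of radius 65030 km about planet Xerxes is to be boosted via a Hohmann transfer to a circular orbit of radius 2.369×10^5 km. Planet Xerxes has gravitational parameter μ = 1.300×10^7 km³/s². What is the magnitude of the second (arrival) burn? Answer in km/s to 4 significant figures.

Δv₂ = 2.546 km/s

Transfer-ellipse semi-major axis a_t = (r₁ + r₂)/2 = (65030 + 2.369×10^5)/2 = 1.50965×10^5 km.
Circular speed at r = 2.369×10^5 km: v_c = √(μ/r) = 7.408 km/s.
Transfer-orbit speed at the same r (vis-viva, a = a_t): v_t = √[μ(2/r − 1/a_t)] = 4.862 km/s.
Δv₂ = |v_t − v_c| = |4.862 − 7.408| = 2.546 km/s.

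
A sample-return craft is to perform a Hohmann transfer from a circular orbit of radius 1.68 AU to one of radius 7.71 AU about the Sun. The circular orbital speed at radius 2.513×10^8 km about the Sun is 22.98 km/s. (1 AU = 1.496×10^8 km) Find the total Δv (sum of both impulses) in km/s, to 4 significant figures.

From the circular-orbit relation v² = μ/r at r = 2.513×10^8 km: μ = v²r = (22.98)² × 2.513×10^8 = 1.32707×10^11 km³/s².
In km: r₁ = 1.68 × 1.496×10^8 = 2.51328×10^8 km; r₂ = 7.71 × 1.496×10^8 = 1.153416×10^9 km.
Transfer-ellipse semi-major axis a_t = (r₁ + r₂)/2 = (2.51328×10^8 + 1.153416×10^9)/2 = 7.02372×10^8 km.
Circular speed at r₁: v₁ = √(μ/r₁) = √(1.32707×10^11/2.51328×10^8) = 22.979 km/s.
Transfer-orbit speed at r₁ (v² = μ(2/r − 1/a)): v_p = √[μ(2/r₁ − 1/a_t)] = 29.447 km/s.
First burn Δv₁ = |v_p − v₁| = 6.468 km/s.
At r₂, v₂ = √(μ/r₂) = 10.726 km/s.
Transfer-orbit speed at r₂: v_a = √[μ(2/r₂ − 1/a_t)] = 6.4164 km/s.
Second burn Δv₂ = |v₂ − v_a| = 4.310 km/s.
Δv = Δv₁ + Δv₂ = 6.468 + 4.310 = 10.78 km/s.

Δv = 10.78 km/s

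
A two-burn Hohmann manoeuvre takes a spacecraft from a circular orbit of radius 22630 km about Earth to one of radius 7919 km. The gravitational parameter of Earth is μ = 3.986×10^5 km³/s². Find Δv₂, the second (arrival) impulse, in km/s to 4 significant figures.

Δv₂ = 1.541 km/s

Semi-major axis of the transfer orbit: a_t = (22630 + 7919)/2 = 15274.5 km.
On the circular orbit at r = 7919 km, v_c = √(μ/r) = 7.095 km/s.
Transfer-orbit speed at the same r (vis-viva, a = a_t): v_t = √[μ(2/r − 1/a_t)] = 8.636 km/s.
Δv₂ = |v_t − v_c| = |8.636 − 7.095| = 1.541 km/s.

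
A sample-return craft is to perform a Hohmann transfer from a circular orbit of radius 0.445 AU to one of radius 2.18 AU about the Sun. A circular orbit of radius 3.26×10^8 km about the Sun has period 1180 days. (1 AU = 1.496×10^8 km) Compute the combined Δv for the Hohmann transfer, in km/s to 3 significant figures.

From Kepler's third law T² = 4π²r³/μ at r = 3.26×10^8 km, T = 1180 days = 1180 × 86400 s = 1.01952×10^8 s: μ = 4π²r³/T² = 1.31589×10^11 km³/s².
In km: r₁ = 0.445 × 1.496×10^8 = 6.6572×10^7 km; r₂ = 2.18 × 1.496×10^8 = 3.26128×10^8 km.
Transfer-ellipse semi-major axis a_t = (r₁ + r₂)/2 = (6.6572×10^7 + 3.26128×10^8)/2 = 1.9635×10^8 km.
Circular speed at r₁: v₁ = √(μ/r₁) = √(1.31589×10^11/6.6572×10^7) = 44.46 km/s.
On the transfer ellipse at r₁, v² = μ(2/r − 1/a) gives v_p = √[μ(2/r₁ − 1/a_t)] = 57.30 km/s.
First burn Δv₁ = |v_p − v₁| = 12.84 km/s.
Circular speed at r₂: v₂ = √(μ/r₂) = 20.087 km/s.
Transfer-orbit speed at r₂: v_a = √[μ(2/r₂ − 1/a_t)] = 11.696 km/s.
Second burn Δv₂ = |v₂ − v_a| = 8.391 km/s.
Δv = Δv₁ + Δv₂ = 12.84 + 8.391 = 21.23 km/s.

Δv = 21.2 km/s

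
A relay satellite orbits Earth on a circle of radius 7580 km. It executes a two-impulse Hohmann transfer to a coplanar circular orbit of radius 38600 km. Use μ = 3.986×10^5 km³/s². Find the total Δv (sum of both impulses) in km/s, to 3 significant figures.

The Hohmann ellipse has a_t = (r₁ + r₂)/2 = 23090 km.
At r₁ the circular-orbit speed is v₁ = √(μ/r₁) = 7.2516 km/s.
On the transfer ellipse at r₁, vis-viva equation gives v_p = √[μ(2/r₁ − 1/a_t)] = 9.3760 km/s.
First burn Δv₁ = |v_p − v₁| = 2.1244 km/s.
At r₂, v₂ = √(μ/r₂) = 3.2135 km/s.
Transfer-orbit speed at r₂: v_a = √[μ(2/r₂ − 1/a_t)] = 1.8412 km/s.
Second burn Δv₂ = |v₂ − v_a| = 1.3723 km/s.
Total Δv = Δv₁ + Δv₂ = 3.497 km/s.

Δv = 3.50 km/s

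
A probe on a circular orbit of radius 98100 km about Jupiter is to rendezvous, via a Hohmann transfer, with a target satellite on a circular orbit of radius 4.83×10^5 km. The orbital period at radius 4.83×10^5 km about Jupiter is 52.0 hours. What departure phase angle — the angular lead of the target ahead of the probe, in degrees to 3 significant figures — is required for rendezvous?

From Kepler's third law T² = 4π²r³/μ at r = 4.83×10^5 km, T = 52.0 hours = 52.0 × 3600 s = 1.872×10^5 s: μ = 4π²r³/T² = 1.26937×10^8 km³/s².
Semi-major axis of the transfer orbit: a_t = (98100 + 4.830×10^5)/2 = 2.9055×10^5 km.
The half-period of the transfer ellipse is t = π√(a_t³/μ) = 43670.33 s.
The target's mean motion on its circular orbit is ω₂ = √(μ/r₂³) = 3.356402×10^-5 rad/s.
Angle swept by the target during transfer: ω₂·t = 1.4658 rad = 83.98°.
The probe traverses 180° on the transfer ellipse, so the target must lead by 180° − 83.98° = 96.0°.

φ = 96.0°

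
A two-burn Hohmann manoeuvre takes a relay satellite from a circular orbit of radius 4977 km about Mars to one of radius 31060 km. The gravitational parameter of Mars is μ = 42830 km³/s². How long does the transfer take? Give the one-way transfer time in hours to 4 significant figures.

t = 10.20 hours

Semi-major axis of the transfer orbit: a_t = (4977 + 31060)/2 = 18018.5 km.
By Kepler's third law the transfer-orbit period is T = 2π√(a_t³/μ), so t = T/2 = 36720 s.
Converting: 36720 s ÷ 3600 s/hour = 10.20 hours.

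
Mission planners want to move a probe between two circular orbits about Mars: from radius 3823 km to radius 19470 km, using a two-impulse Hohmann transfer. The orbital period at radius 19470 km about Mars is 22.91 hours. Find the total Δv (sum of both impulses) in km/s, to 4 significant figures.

Δv = 1.614 km/s

From Kepler's third law T² = 4π²r³/μ at r = 19470 km, T = 22.91 hours = 22.91 × 3600 s = 82476 s: μ = 4π²r³/T² = 42835.4 km³/s².
Semi-major axis of the transfer orbit: a_t = (3823 + 19470)/2 = 11646.5 km.
At r₁ the circular-orbit speed is v₁ = √(μ/r₁) = 3.34733 km/s.
Transfer-orbit speed at r₁ (vis-viva equation): v_p = √[μ(2/r₁ − 1/a_t)] = 4.32797 km/s.
First burn Δv₁ = |v_p − v₁| = 0.9806 km/s.
Circular speed at r₂: v₂ = √(μ/r₂) = 1.4833 km/s.
Transfer-orbit speed at r₂: v_a = √[μ(2/r₂ − 1/a_t)] = 0.84981 km/s.
Second burn Δv₂ = |v₂ − v_a| = 0.6335 km/s.
Total Δv = Δv₁ + Δv₂ = 1.614 km/s.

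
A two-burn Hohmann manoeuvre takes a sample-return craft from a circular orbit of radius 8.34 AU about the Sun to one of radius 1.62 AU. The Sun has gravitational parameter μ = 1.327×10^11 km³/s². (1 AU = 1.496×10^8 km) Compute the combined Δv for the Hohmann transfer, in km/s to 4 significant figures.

Δv = 11.31 km/s

In km: r₁ = 8.34 × 1.496×10^8 = 1.247664×10^9 km; r₂ = 1.62 × 1.496×10^8 = 2.42352×10^8 km.
Transfer-ellipse semi-major axis a_t = (r₁ + r₂)/2 = (1.247664×10^9 + 2.42352×10^8)/2 = 7.45008×10^8 km.
At r₁ the circular-orbit speed is v₁ = √(μ/r₁) = 10.313 km/s.
Transfer-orbit speed at r₁ (vis-viva): v_a = √[μ(2/r₁ − 1/a_t)] = 5.8821 km/s.
First burn Δv₁ = |v_a − v₁| = 4.431 km/s.
Circular speed at r₂: v₂ = √(μ/r₂) = 23.400 km/s.
Transfer-orbit speed at r₂: v_p = √[μ(2/r₂ − 1/a_t)] = 30.282 km/s.
Second burn Δv₂ = |v₂ − v_p| = 6.882 km/s.
Δv = Δv₁ + Δv₂ = 4.431 + 6.882 = 11.31 km/s.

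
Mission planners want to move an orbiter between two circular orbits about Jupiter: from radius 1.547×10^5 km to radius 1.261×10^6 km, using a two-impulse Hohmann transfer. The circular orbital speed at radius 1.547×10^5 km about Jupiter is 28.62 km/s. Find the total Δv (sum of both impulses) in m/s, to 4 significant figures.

From the circular-orbit relation v² = μ/r at r = 1.547×10^5 km: μ = v²r = (28.62)² × 1.547×10^5 = 1.26715×10^8 km³/s².
Transfer-ellipse semi-major axis a_t = (r₁ + r₂)/2 = (1.547×10^5 + 1.261×10^6)/2 = 7.0785×10^5 km.
Circular speed at r₁: v₁ = √(μ/r₁) = √(1.26715×10^8/1.547×10^5) = 28.620 km/s.
Transfer-orbit speed at r₁ (vis-viva): v_p = √[μ(2/r₁ − 1/a_t)] = 38.199 km/s.
First burn Δv₁ = |v_p − v₁| = 9.579 km/s.
Circular speed at r₂: v₂ = √(μ/r₂) = 10.024 km/s.
Transfer-orbit speed at r₂: v_a = √[μ(2/r₂ − 1/a_t)] = 4.6863 km/s.
Second burn Δv₂ = |v₂ − v_a| = 5.338 km/s.
Δv = Δv₁ + Δv₂ = 9.579 + 5.338 = 14.92 km/s.

Δv = 14920 m/s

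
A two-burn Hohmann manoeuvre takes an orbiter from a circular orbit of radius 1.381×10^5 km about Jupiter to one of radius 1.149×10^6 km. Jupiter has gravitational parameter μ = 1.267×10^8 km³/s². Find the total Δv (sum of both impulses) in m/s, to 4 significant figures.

Semi-major axis of the transfer orbit: a_t = (1.381×10^5 + 1.149×10^6)/2 = 6.4355×10^5 km.
Circular speed at r₁: v₁ = √(μ/r₁) = √(1.267×10^8/1.381×10^5) = 30.29 km/s.
On the transfer ellipse at r₁, v² = μ(2/r − 1/a) gives v_p = √[μ(2/r₁ − 1/a_t)] = 40.47 km/s.
First burn Δv₁ = |v_p − v₁| = 10.18 km/s.
At r₂, v₂ = √(μ/r₂) = 10.50 km/s.
Transfer-orbit speed at r₂: v_a = √[μ(2/r₂ − 1/a_t)] = 4.864 km/s.
Second burn Δv₂ = |v₂ − v_a| = 5.636 km/s.
Total Δv = Δv₁ + Δv₂ = 15.82 km/s.

Δv = 15820 m/s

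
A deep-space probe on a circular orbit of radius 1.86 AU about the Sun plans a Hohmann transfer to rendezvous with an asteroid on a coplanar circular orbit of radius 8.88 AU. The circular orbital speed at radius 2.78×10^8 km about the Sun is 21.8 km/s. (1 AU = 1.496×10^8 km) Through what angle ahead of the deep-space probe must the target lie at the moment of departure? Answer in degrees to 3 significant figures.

From the circular-orbit relation v² = μ/r at r = 2.78×10^8 km: μ = v²r = (21.8)² × 2.78×10^8 = 1.32117×10^11 km³/s².
In km: r₁ = 1.86 × 1.496×10^8 = 2.78256×10^8 km; r₂ = 8.88 × 1.496×10^8 = 1.328448×10^9 km.
Transfer-ellipse semi-major axis a_t = (r₁ + r₂)/2 = (2.78256×10^8 + 1.328448×10^9)/2 = 8.03352×10^8 km.
Transfer time t = π√(a_t³/μ) = 1.968×10^8 s.
The target's mean motion on its circular orbit is ω₂ = √(μ/r₂³) = 7.507×10^-9 rad/s.
Angle swept by the target during transfer: ω₂·t = 1.47738 rad = 84.648°.
Arrival is 180° from departure on the ellipse, so φ = 180° − 84.648° = 95.4°.

φ = 95.4°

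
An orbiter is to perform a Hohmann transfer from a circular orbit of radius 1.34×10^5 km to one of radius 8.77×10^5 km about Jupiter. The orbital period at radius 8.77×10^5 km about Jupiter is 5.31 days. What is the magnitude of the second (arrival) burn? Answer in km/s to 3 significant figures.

From Kepler's third law T² = 4π²r³/μ at r = 8.77×10^5 km, T = 5.31 days = 5.31 × 86400 s = 4.58784×10^5 s: μ = 4π²r³/T² = 1.26515×10^8 km³/s².
Semi-major axis of the transfer orbit: a_t = (1.340×10^5 + 8.770×10^5)/2 = 5.055×10^5 km.
On the circular orbit at r = 8.770×10^5 km, v_c = √(μ/r) = 12.011 km/s.
Transfer-orbit speed at the same r (vis-viva, a = a_t): v_t = √[μ(2/r − 1/a_t)] = 6.1839 km/s.
Δv₂ = |v_t − v_c| = |6.1839 − 12.011| = 5.827 km/s.

Δv₂ = 5.83 km/s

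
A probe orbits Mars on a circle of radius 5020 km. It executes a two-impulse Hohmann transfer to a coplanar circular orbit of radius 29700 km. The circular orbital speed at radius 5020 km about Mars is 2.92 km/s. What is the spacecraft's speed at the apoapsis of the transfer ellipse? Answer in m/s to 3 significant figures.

From the circular-orbit relation v² = μ/r at r = 5020 km: μ = v²r = (2.92)² × 5020 = 42802.5 km³/s².
Transfer-ellipse semi-major axis a_t = (r₁ + r₂)/2 = (5020 + 29700)/2 = 17360 km.
The apoapsis of the transfer ellipse is at r = 29700 km.
Vis-viva: v = √[μ(2/r − 1/a_t)] = √[42802.5 × (2/29700 − 1/17360)] = 0.6456 km/s.

v = 646 m/s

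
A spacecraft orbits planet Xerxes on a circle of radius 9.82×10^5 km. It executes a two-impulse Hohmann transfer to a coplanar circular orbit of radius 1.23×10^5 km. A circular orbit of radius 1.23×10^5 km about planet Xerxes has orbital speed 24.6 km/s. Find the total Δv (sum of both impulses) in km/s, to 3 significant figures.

Δv = 12.8 km/s

From the circular-orbit relation v² = μ/r at r = 1.23×10^5 km: μ = v²r = (24.6)² × 1.23×10^5 = 7.44347×10^7 km³/s².
Semi-major axis of the transfer orbit: a_t = (9.820×10^5 + 1.230×10^5)/2 = 5.525×10^5 km.
Circular speed at r₁: v₁ = √(μ/r₁) = √(7.44347×10^7/9.820×10^5) = 8.706 km/s.
On the transfer ellipse at r₁, vis-viva gives v_a = √[μ(2/r₁ − 1/a_t)] = 4.108 km/s.
First burn Δv₁ = |v_a − v₁| = 4.598 km/s.
At r₂, v₂ = √(μ/r₂) = 24.600 km/s.
Transfer-orbit speed at r₂: v_p = √[μ(2/r₂ − 1/a_t)] = 32.796 km/s.
Second burn Δv₂ = |v₂ − v_p| = 8.196 km/s.
Total Δv = Δv₁ + Δv₂ = 12.79 km/s.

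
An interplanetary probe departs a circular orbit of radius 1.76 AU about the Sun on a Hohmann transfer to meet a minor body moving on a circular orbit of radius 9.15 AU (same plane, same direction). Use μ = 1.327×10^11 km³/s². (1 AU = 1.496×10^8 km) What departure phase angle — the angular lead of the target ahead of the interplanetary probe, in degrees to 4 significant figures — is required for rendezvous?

In km: r₁ = 1.76 × 1.496×10^8 = 2.63296×10^8 km; r₂ = 9.15 × 1.496×10^8 = 1.36884×10^9 km.
Transfer-ellipse semi-major axis a_t = (r₁ + r₂)/2 = (2.63296×10^8 + 1.36884×10^9)/2 = 8.16068×10^8 km.
The half-period of the transfer ellipse is t = π√(a_t³/μ) = 2.0105×10^8 s.
Target angular speed ω₂ = √(μ/r₂³) = 7.1929×10^-9 rad/s.
Angle swept by the target during transfer: ω₂·t = 1.4461 rad = 82.86°.
Arrival is 180° from departure on the ellipse, so φ = 180° − 82.86° = 97.14°.

φ = 97.14°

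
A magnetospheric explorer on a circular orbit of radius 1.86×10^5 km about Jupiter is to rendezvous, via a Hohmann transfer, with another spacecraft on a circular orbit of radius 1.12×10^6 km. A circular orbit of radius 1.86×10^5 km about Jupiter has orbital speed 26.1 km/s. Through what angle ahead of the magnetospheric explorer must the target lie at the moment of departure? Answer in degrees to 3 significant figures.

φ = 99.9°

From the circular-orbit relation v² = μ/r at r = 1.86×10^5 km: μ = v²r = (26.1)² × 1.86×10^5 = 1.26705×10^8 km³/s².
Semi-major axis of the transfer orbit: a_t = (1.860×10^5 + 1.120×10^6)/2 = 6.530×10^5 km.
Transfer time t = π√(a_t³/μ) = 1.4727×10^5 s.
The target's mean motion on its circular orbit is ω₂ = √(μ/r₂³) = 9.4966×10^-6 rad/s.
Angle swept by the target during transfer: ω₂·t = 1.3986 rad = 80.13°.
Arrival is 180° from departure on the ellipse, so φ = 180° − 80.13° = 99.9°.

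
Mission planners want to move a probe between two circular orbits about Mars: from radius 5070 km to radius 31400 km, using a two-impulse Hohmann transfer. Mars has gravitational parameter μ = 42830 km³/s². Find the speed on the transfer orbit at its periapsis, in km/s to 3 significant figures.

v = 3.81 km/s

Transfer-ellipse semi-major axis a_t = (r₁ + r₂)/2 = (5070 + 31400)/2 = 18235 km.
At periapsis, r = 5070 km.
From the vis-viva equation, v = √[μ(2/r − 1/a_t)] = 3.814 km/s.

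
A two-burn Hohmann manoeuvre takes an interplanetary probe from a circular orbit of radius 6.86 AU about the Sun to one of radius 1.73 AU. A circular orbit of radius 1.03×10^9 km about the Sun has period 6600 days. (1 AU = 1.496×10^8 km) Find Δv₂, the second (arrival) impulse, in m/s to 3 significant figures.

Δv₂ = 5970 m/s

From Kepler's third law T² = 4π²r³/μ at r = 1.03×10^9 km, T = 6600 days = 6600 × 86400 s = 5.7024×10^8 s: μ = 4π²r³/T² = 1.32665×10^11 km³/s².
In km: r₁ = 6.86 × 1.496×10^8 = 1.026256×10^9 km; r₂ = 1.73 × 1.496×10^8 = 2.58808×10^8 km.
Semi-major axis of the transfer orbit: a_t = (1.026256×10^9 + 2.58808×10^8)/2 = 6.42532×10^8 km.
On the circular orbit at r = 2.58808×10^8 km, v_c = √(μ/r) = 22.6407 km/s.
Vis-viva on the transfer ellipse at r = 2.58808×10^8 km gives v_t = √[μ(2/r − 1/a_t)] = 28.6134 km/s.
Δv₂ = |v_t − v_c| = |28.6134 − 22.6407| = 5.973 km/s.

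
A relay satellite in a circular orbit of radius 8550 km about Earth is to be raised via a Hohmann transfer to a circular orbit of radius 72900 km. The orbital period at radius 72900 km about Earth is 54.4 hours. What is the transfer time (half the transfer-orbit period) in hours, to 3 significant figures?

t = 11.4 hours

From Kepler's third law T² = 4π²r³/μ at r = 72900 km, T = 54.4 hours = 54.4 × 3600 s = 1.9584×10^5 s: μ = 4π²r³/T² = 3.98786×10^5 km³/s².
The Hohmann ellipse has a_t = (r₁ + r₂)/2 = 40725 km.
Transfer time t = π√(a_t³/μ) = π√((40725)³ / 3.98786×10^5) = 40890 s.
Converting: 40890 s ÷ 3600 s/hour = 11.4 hours.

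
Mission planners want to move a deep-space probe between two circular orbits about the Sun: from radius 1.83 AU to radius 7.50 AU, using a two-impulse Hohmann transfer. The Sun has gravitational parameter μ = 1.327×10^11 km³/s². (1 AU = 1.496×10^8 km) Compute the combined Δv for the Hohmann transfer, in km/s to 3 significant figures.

In km: r₁ = 1.83 × 1.496×10^8 = 2.73768×10^8 km; r₂ = 7.50 × 1.496×10^8 = 1.122×10^9 km.
The Hohmann ellipse has a_t = (r₁ + r₂)/2 = 6.97884×10^8 km.
At r₁ the circular-orbit speed is v₁ = √(μ/r₁) = 22.0163 km/s.
Transfer-orbit speed at r₁ (v² = μ(2/r − 1/a)): v_p = √[μ(2/r₁ − 1/a_t)] = 27.9157 km/s.
First burn Δv₁ = |v_p − v₁| = 5.899 km/s.
Circular speed at r₂: v₂ = √(μ/r₂) = 10.875 km/s.
Transfer-orbit speed at r₂: v_a = √[μ(2/r₂ − 1/a_t)] = 6.8114 km/s.
Second burn Δv₂ = |v₂ − v_a| = 4.064 km/s.
Δv = Δv₁ + Δv₂ = 5.899 + 4.064 = 9.963 km/s.

Δv = 9.96 km/s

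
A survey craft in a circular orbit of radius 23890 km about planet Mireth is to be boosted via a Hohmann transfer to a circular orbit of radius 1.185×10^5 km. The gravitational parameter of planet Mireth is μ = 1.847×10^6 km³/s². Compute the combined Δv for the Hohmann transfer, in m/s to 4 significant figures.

The Hohmann ellipse has a_t = (r₁ + r₂)/2 = 71195 km.
At r₁ the circular-orbit speed is v₁ = √(μ/r₁) = 8.7928 km/s.
Transfer-orbit speed at r₁ (vis-viva equation): v_p = √[μ(2/r₁ − 1/a_t)] = 11.344 km/s.
First burn Δv₁ = |v_p − v₁| = 2.551 km/s.
At r₂, v₂ = √(μ/r₂) = 3.948 km/s.
Transfer-orbit speed at r₂: v_a = √[μ(2/r₂ − 1/a_t)] = 2.287 km/s.
Second burn Δv₂ = |v₂ − v_a| = 1.661 km/s.
Δv = Δv₁ + Δv₂ = 2.551 + 1.661 = 4.212 km/s.

Δv = 4212 m/s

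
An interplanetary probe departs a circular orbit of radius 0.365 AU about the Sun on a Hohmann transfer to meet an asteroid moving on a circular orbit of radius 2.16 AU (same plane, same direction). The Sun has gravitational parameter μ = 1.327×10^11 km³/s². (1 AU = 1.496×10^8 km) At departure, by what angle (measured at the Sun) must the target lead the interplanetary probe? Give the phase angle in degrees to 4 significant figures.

In km: r₁ = 0.365 × 1.496×10^8 = 5.4604×10^7 km; r₂ = 2.16 × 1.496×10^8 = 3.23136×10^8 km.
The Hohmann ellipse has a_t = (r₁ + r₂)/2 = 1.8887×10^8 km.
Transfer time t = π√(a_t³/μ) = 2.2385×10^7 s.
The target's mean motion on its circular orbit is ω₂ = √(μ/r₂³) = 6.2713×10^-8 rad/s.
Angle swept by the target during transfer: ω₂·t = 1.4038 rad = 80.43°.
Arrival is 180° from departure on the ellipse, so φ = 180° − 80.43° = 99.57°.

φ = 99.57°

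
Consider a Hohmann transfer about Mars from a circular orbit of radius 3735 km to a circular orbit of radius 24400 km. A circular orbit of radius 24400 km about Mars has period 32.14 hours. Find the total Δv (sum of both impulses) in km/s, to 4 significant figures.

From Kepler's third law T² = 4π²r³/μ at r = 24400 km, T = 32.14 hours = 32.14 × 3600 s = 1.15704×10^5 s: μ = 4π²r³/T² = 42838.3 km³/s².
Transfer-ellipse semi-major axis a_t = (r₁ + r₂)/2 = (3735 + 24400)/2 = 14067.5 km.
Circular speed at r₁: v₁ = √(μ/r₁) = √(42838.3/3735) = 3.38665 km/s.
Transfer-orbit speed at r₁ (vis-viva): v_p = √[μ(2/r₁ − 1/a_t)] = 4.46023 km/s.
First burn Δv₁ = |v_p − v₁| = 1.074 km/s.
At r₂, v₂ = √(μ/r₂) = 1.325 km/s.
Transfer-orbit speed at r₂: v_a = √[μ(2/r₂ − 1/a_t)] = 0.6827 km/s.
Second burn Δv₂ = |v₂ − v_a| = 0.6423 km/s.
Δv = Δv₁ + Δv₂ = 1.074 + 0.6423 = 1.716 km/s.

Δv = 1.716 km/s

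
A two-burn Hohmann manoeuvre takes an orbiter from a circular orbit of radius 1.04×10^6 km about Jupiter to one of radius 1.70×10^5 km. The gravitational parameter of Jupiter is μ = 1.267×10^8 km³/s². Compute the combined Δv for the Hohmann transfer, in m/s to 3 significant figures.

Δv = 13700 m/s

Semi-major axis of the transfer orbit: a_t = (1.040×10^6 + 1.700×10^5)/2 = 6.050×10^5 km.
Circular speed at r₁: v₁ = √(μ/r₁) = √(1.267×10^8/1.040×10^6) = 11.038 km/s.
Transfer-orbit speed at r₁ (vis-viva equation): v_a = √[μ(2/r₁ − 1/a_t)] = 5.8508 km/s.
First burn Δv₁ = |v_a − v₁| = 5.187 km/s.
At r₂, v₂ = √(μ/r₂) = 27.300 km/s.
Transfer-orbit speed at r₂: v_p = √[μ(2/r₂ − 1/a_t)] = 35.793 km/s.
Second burn Δv₂ = |v₂ − v_p| = 8.493 km/s.
Δv = Δv₁ + Δv₂ = 5.187 + 8.493 = 13.68 km/s.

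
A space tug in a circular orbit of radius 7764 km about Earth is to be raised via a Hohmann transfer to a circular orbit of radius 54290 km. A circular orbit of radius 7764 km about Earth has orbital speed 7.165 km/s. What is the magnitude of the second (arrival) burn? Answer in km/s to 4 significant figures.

From the circular-orbit relation v² = μ/r at r = 7764 km: μ = v²r = (7.165)² × 7764 = 3.98582×10^5 km³/s².
Transfer-ellipse semi-major axis a_t = (r₁ + r₂)/2 = (7764 + 54290)/2 = 31027 km.
On the circular orbit at r = 54290 km, v_c = √(μ/r) = 2.7096 km/s.
Transfer-orbit speed at the same r (vis-viva, a = a_t): v_t = √[μ(2/r − 1/a_t)] = 1.3554 km/s.
Δv₂ = |v_t − v_c| = |1.3554 − 2.7096| = 1.354 km/s.

Δv₂ = 1.354 km/s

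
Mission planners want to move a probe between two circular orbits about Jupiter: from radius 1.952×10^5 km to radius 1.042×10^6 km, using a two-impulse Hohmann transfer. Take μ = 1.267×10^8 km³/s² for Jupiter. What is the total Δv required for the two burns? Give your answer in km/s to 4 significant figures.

Transfer-ellipse semi-major axis a_t = (r₁ + r₂)/2 = (1.952×10^5 + 1.042×10^6)/2 = 6.186×10^5 km.
At r₁ the circular-orbit speed is v₁ = √(μ/r₁) = 25.477 km/s.
Transfer-orbit speed at r₁ (vis-viva): v_p = √[μ(2/r₁ − 1/a_t)] = 33.066 km/s.
First burn Δv₁ = |v_p − v₁| = 7.589 km/s.
Circular speed at r₂: v₂ = √(μ/r₂) = 11.027 km/s.
Transfer-orbit speed at r₂: v_a = √[μ(2/r₂ − 1/a_t)] = 6.1943 km/s.
Second burn Δv₂ = |v₂ − v_a| = 4.833 km/s.
Total Δv = Δv₁ + Δv₂ = 12.42 km/s.

Δv = 12.42 km/s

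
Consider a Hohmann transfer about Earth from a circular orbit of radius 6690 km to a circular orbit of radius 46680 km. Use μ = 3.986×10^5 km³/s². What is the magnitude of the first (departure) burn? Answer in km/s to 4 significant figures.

Δv₁ = 2.490 km/s

Semi-major axis of the transfer orbit: a_t = (6690 + 46680)/2 = 26685 km.
On the circular orbit at r = 6690 km, v_c = √(μ/r) = 7.7189 km/s.
Vis-viva on the transfer ellipse at r = 6690 km gives v_t = √[μ(2/r − 1/a_t)] = 10.209 km/s.
Δv₁ = |v_t − v_c| = |10.209 − 7.7189| = 2.490 km/s.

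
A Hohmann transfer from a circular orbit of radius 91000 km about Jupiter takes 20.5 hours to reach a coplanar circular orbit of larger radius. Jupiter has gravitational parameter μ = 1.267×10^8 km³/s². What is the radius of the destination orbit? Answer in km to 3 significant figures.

Transfer time t = 20.5 hours = 73800 s, and t = π√(a_t³/μ).
So a_t = (μ t²/π²)^(1/3) = (1.267×10^8 × (73800)² / π²)^(1/3) = 4.1197×10^5 km.
Since a_t = (r₁ + r₂)/2, r₂ = 2a_t − r₁ = 2×4.1197×10^5 − 91000 = 7.3294×10^5 km.

r₂ = 7.33×10^5 km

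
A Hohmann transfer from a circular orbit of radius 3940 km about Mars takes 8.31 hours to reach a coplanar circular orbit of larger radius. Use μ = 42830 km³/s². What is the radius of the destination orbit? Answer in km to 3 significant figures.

Transfer time t = 8.31 hours = 29916 s, and t = π√(a_t³/μ).
So a_t = (μ t²/π²)^(1/3) = (42830 × (29916)² / π²)^(1/3) = 15719 km.
Since a_t = (r₁ + r₂)/2, r₂ = 2a_t − r₁ = 2×15719 − 3940 = 27498 km.

r₂ = 27500 km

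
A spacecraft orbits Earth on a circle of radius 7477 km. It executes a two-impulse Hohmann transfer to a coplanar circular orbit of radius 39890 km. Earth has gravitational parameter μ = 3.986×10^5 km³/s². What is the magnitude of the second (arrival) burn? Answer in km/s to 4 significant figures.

Transfer-ellipse semi-major axis a_t = (r₁ + r₂)/2 = (7477 + 39890)/2 = 23683.5 km.
On the circular orbit at r = 39890 km, v_c = √(μ/r) = 3.161 km/s.
Transfer-orbit speed at the same r (vis-viva, a = a_t): v_t = √[μ(2/r − 1/a_t)] = 1.776 km/s.
Δv₂ = |v_t − v_c| = |1.776 − 3.161| = 1.385 km/s.

Δv₂ = 1.385 km/s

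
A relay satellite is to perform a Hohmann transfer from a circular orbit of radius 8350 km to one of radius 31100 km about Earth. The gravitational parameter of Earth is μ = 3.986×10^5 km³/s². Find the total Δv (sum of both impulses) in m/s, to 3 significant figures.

Transfer-ellipse semi-major axis a_t = (r₁ + r₂)/2 = (8350 + 31100)/2 = 19725 km.
Circular speed at r₁: v₁ = √(μ/r₁) = √(3.986×10^5/8350) = 6.9092 km/s.
On the transfer ellipse at r₁, vis-viva gives v_p = √[μ(2/r₁ − 1/a_t)] = 8.6756 km/s.
First burn Δv₁ = |v_p − v₁| = 1.766 km/s.
At r₂, v₂ = √(μ/r₂) = 3.580 km/s.
Transfer-orbit speed at r₂: v_a = √[μ(2/r₂ − 1/a_t)] = 2.329 km/s.
Second burn Δv₂ = |v₂ − v_a| = 1.251 km/s.
Δv = Δv₁ + Δv₂ = 1.766 + 1.251 = 3.017 km/s.

Δv = 3020 m/s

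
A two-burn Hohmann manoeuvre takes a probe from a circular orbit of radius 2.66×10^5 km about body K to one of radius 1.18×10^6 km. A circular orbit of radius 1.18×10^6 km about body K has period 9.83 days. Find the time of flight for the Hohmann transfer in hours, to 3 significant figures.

t = 56.6 hours

From Kepler's third law T² = 4π²r³/μ at r = 1.18×10^6 km, T = 9.83 days = 9.83 × 86400 s = 8.49312×10^5 s: μ = 4π²r³/T² = 8.99231×10^7 km³/s².
Transfer-ellipse semi-major axis a_t = (r₁ + r₂)/2 = (2.660×10^5 + 1.180×10^6)/2 = 7.230×10^5 km.
Transfer time t = π√(a_t³/μ) = π√((7.230×10^5)³ / 8.99231×10^7) = 2.037×10^5 s.
Converting: 2.037×10^5 s ÷ 3600 s/hour = 56.6 hours.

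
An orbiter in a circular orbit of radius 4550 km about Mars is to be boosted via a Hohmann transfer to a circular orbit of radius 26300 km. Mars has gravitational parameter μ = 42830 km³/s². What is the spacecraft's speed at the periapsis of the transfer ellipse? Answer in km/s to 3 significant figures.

Semi-major axis of the transfer orbit: a_t = (4550 + 26300)/2 = 15425 km.
The periapsis of the transfer ellipse is at r = 4550 km.
Vis-viva: v = √[μ(2/r − 1/a_t)] = √[42830 × (2/4550 − 1/15425)] = 4.006 km/s.

v = 4.01 km/s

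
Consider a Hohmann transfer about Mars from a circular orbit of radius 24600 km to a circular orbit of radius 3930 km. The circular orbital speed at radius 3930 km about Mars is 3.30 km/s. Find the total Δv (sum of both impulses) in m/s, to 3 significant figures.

Δv = 1660 m/s

From the circular-orbit relation v² = μ/r at r = 3930 km: μ = v²r = (3.30)² × 3930 = 42797.7 km³/s².
Transfer-ellipse semi-major axis a_t = (r₁ + r₂)/2 = (24600 + 3930)/2 = 14265 km.
At r₁ the circular-orbit speed is v₁ = √(μ/r₁) = 1.31899 km/s.
On the transfer ellipse at r₁, v² = μ(2/r − 1/a) gives v_a = √[μ(2/r₁ − 1/a_t)] = 0.692314 km/s.
First burn Δv₁ = |v_a − v₁| = 0.62668 km/s.
Circular speed at r₂: v₂ = √(μ/r₂) = 3.3000 km/s.
Transfer-orbit speed at r₂: v_p = √[μ(2/r₂ − 1/a_t)] = 4.3336 km/s.
Second burn Δv₂ = |v₂ − v_p| = 1.0336 km/s.
Total Δv = Δv₁ + Δv₂ = 1.660 km/s.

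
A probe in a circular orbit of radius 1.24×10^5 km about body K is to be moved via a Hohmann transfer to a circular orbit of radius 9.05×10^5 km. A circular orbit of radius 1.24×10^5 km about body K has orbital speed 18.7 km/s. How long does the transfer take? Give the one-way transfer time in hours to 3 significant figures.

From the circular-orbit relation v² = μ/r at r = 1.24×10^5 km: μ = v²r = (18.7)² × 1.24×10^5 = 4.33616×10^7 km³/s².
The Hohmann ellipse has a_t = (r₁ + r₂)/2 = 5.145×10^5 km.
Transfer time t = π√(a_t³/μ) = π√((5.145×10^5)³ / 4.33616×10^7) = 1.761×10^5 s.
Converting: 1.761×10^5 s ÷ 3600 s/hour = 48.9 hours.

t = 48.9 hours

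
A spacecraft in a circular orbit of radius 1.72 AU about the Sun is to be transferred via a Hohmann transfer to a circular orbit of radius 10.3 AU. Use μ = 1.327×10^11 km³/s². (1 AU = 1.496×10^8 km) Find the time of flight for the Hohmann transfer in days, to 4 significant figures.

In km: r₁ = 1.72 × 1.496×10^8 = 2.57312×10^8 km; r₂ = 10.3 × 1.496×10^8 = 1.54088×10^9 km.
Semi-major axis of the transfer orbit: a_t = (2.57312×10^8 + 1.54088×10^9)/2 = 8.99096×10^8 km.
Transfer time t = π√(a_t³/μ) = π√((8.99096×10^8)³ / 1.327×10^11) = 2.325×10^8 s.
Converting: 2.325×10^8 s ÷ 86400 s/day = 2691 days.

t = 2691 days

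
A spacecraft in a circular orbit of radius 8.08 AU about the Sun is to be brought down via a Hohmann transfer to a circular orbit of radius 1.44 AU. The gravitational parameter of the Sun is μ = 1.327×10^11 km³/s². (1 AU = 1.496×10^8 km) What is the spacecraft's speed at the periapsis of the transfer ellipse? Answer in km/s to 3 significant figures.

v = 32.3 km/s

In km: r₁ = 8.08 × 1.496×10^8 = 1.208768×10^9 km; r₂ = 1.44 × 1.496×10^8 = 2.15424×10^8 km.
Semi-major axis of the transfer orbit: a_t = (1.208768×10^9 + 2.15424×10^8)/2 = 7.12096×10^8 km.
At periapsis, r = 2.15424×10^8 km.
Applying v² = μ(2/r − 1/a_t): v = 32.34 km/s.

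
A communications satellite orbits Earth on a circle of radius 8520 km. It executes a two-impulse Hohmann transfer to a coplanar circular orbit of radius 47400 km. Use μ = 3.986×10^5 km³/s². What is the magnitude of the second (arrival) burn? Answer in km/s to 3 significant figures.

Δv₂ = 1.30 km/s

Semi-major axis of the transfer orbit: a_t = (8520 + 47400)/2 = 27960 km.
On the circular orbit at r = 47400 km, v_c = √(μ/r) = 2.900 km/s.
Transfer-orbit speed at the same r (vis-viva, a = a_t): v_t = √[μ(2/r − 1/a_t)] = 1.601 km/s.
Δv₂ = |v_t − v_c| = |1.601 − 2.900| = 1.299 km/s.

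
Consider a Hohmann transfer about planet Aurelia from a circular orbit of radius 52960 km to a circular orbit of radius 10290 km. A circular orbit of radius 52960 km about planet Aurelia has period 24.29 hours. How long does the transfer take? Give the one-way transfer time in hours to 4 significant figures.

t = 5.604 hours

From Kepler's third law T² = 4π²r³/μ at r = 52960 km, T = 24.29 hours = 24.29 × 3600 s = 87444 s: μ = 4π²r³/T² = 7.66909×10^5 km³/s².
The Hohmann ellipse has a_t = (r₁ + r₂)/2 = 31625 km.
By Kepler's third law the transfer-orbit period is T = 2π√(a_t³/μ), so t = T/2 = 20175 s.
Converting: 20175 s ÷ 3600 s/hour = 5.604 hours.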